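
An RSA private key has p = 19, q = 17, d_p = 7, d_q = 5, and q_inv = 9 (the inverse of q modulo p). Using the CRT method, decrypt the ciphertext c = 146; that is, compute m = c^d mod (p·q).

m₁ = c^(d_p) mod p: c ≡ 13 (mod 19), and 13^7 mod 19 = 10.
m₂ = c^(d_q) mod q: c ≡ 10 (mod 17), and 10^5 mod 17 = 6.
h = q_inv·(m₁ − m₂) mod p = 9·(10 − 6) mod 19 = 17.
m = m₂ + h·q = 6 + 17·17 = 295.

295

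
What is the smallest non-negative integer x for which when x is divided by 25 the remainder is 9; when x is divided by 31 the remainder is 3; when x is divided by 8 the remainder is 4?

From x ≡ 9 (mod 25) write x = 9 + 25t. Substituting into x ≡ 3 (mod 31) gives 25t ≡ 25 (mod 31), and since 25⁻¹ ≡ 5 (mod 31), t ≡ 1. Hence x ≡ 9 + 25·1 = 34 (mod 775).
From x ≡ 34 (mod 775) write x = 34 + 775t. Substituting into x ≡ 4 (mod 8) gives 775t ≡ 2 (mod 8), and since 7⁻¹ ≡ 7 (mod 8), t ≡ 6. Hence x ≡ 34 + 775·6 = 4684 (mod 6200).

4684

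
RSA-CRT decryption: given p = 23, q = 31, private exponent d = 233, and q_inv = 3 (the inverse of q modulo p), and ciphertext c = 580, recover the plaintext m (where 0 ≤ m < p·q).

d_p = d mod (p−1) = 233 mod 22 = 13; d_q = d mod (q−1) = 23.
m₁ = c^(d_p) mod p: c ≡ 5 (mod 23), and 5^13 mod 23 = 21.
m₂ = c^(d_q) mod q: c ≡ 22 (mod 31), and 22^23 mod 31 = 3.
h = q_inv·(m₁ − m₂) mod p = 3·(21 − 3) mod 23 = 8.
m = m₂ + h·q = 3 + 8·31 = 251.

251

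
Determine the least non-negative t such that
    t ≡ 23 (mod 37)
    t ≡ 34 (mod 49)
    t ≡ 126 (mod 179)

121309

The moduli are pairwise coprime; N = 37·49·179 = 324527.
N/37 = 8771; 8771 ≡ 2 (mod 37); 2·19 ≡ 1, so inverse 19.
N/49 = 6623; 6623 ≡ 8 (mod 49); 8·43 ≡ 1, so inverse 43.
N/179 = 1813; 1813 ≡ 23 (mod 179); 23·109 ≡ 1, so inverse 109.
t ≡ 23·8771·19 + 34·6623·43 + 126·1813·109 = 38415495.
38415495 mod 324527 = 121309.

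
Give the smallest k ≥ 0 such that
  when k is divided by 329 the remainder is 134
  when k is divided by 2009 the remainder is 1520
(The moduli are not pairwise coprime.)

gcd(329, 2009) = 7 and 7 | (1520 − 134), so the pair is consistent; merging gives k ≡ 91925 (mod 94423), where 94423 = lcm(329, 2009).
The solution is unique modulo lcm(329, 2009) = 94423.

91925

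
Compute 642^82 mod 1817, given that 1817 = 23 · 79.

Mod 23: 642 ≡ 21; by Fermat, exponent reduces to 82 mod 22 = 16; 21^16 ≡ 9 (mod 23).
Mod 79: 642 ≡ 10; by Fermat, exponent reduces to 82 mod 78 = 4; 10^4 ≡ 46 (mod 79).
Combine by CRT: x ≡ 9 (mod 23), x ≡ 46 (mod 79) ⇒ x ≡ 1389 (mod 1817).

1389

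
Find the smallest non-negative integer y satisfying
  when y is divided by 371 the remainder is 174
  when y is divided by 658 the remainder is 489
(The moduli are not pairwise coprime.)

Combine the congruences pairwise.
gcd(371, 658) = 7 and 7 | (489 − 174), so the pair is consistent; merging gives y ≡ 11675 (mod 34874), where 34874 = lcm(371, 658).
The solution is unique modulo lcm(371, 658) = 34874.

11675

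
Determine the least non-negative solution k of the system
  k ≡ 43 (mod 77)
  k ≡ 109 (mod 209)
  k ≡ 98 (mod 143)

Combine the congruences pairwise.
gcd(77, 209) = 11 and 11 | (109 − 43), so the pair is consistent; merging gives k ≡ 736 (mod 1463), where 1463 = lcm(77, 209).
gcd(1463, 143) = 11 and 11 | (98 − 736), so the pair is consistent; merging gives k ≡ 16829 (mod 19019), where 19019 = lcm(1463, 143).
The solution is unique modulo lcm(77, 209, 143) = 19019.

16829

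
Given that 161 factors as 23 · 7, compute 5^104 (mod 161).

Mod 23: 5 ≡ 5; by Fermat, exponent reduces to 104 mod 22 = 16; 5^16 ≡ 3 (mod 23).
Mod 7: 5 ≡ 5; by Fermat, exponent reduces to 104 mod 6 = 2; 5^2 ≡ 4 (mod 7).
Combine by CRT: x ≡ 3 (mod 23), x ≡ 4 (mod 7) ⇒ x ≡ 95 (mod 161).

95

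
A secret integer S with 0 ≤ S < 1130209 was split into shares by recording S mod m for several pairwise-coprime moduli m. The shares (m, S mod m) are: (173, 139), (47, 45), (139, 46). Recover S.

From S ≡ 139 (mod 173) write S = 139 + 173t. Substituting into S ≡ 45 (mod 47) gives 173t ≡ 0 (mod 47), and since 32⁻¹ ≡ 25 (mod 47), t ≡ 0. Hence S ≡ 139 + 173·0 = 139 (mod 8131).
From S ≡ 139 (mod 8131) write S = 139 + 8131t. Substituting into S ≡ 46 (mod 139) gives 8131t ≡ 46 (mod 139), and since 69⁻¹ ≡ 137 (mod 139), t ≡ 47. Hence S ≡ 139 + 8131·47 = 382296 (mod 1130209).

382296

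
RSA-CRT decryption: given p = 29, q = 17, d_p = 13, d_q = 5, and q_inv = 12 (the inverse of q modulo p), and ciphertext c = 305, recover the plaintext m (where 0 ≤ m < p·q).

m₁ = c^(d_p) mod p: c ≡ 15 (mod 29), and 15^13 mod 29 = 27.
m₂ = c^(d_q) mod q: c ≡ 16 (mod 17), and 16^5 mod 17 = 16.
h = q_inv·(m₁ − m₂) mod p = 12·(27 − 16) mod 29 = 16.
m = m₂ + h·q = 16 + 16·17 = 288.

288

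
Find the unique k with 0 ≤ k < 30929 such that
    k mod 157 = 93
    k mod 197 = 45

12653

From k ≡ 93 (mod 157) write k = 93 + 157t. Substituting into k ≡ 45 (mod 197) gives 157t ≡ 149 (mod 197), and since 157⁻¹ ≡ 64 (mod 197), t ≡ 80. Hence k ≡ 93 + 157·80 = 12653 (mod 30929).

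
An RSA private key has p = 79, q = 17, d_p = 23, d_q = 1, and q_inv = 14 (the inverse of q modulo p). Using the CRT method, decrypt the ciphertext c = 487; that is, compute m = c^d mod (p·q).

m₁ = c^(d_p) mod p: c ≡ 13 (mod 79), and 13^23 mod 79 = 9.
m₂ = c^(d_q) mod q: c ≡ 11 (mod 17), and 11^1 mod 17 = 11.
h = q_inv·(m₁ − m₂) mod p = 14·(9 − 11) mod 79 = 51.
m = m₂ + h·q = 11 + 51·17 = 878.

878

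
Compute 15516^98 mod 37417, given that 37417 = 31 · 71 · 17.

31407

Mod 31: 15516 ≡ 16; by Fermat, exponent reduces to 98 mod 30 = 8; 16^8 ≡ 4 (mod 31).
Mod 71: 15516 ≡ 38; by Fermat, exponent reduces to 98 mod 70 = 28; 38^28 ≡ 25 (mod 71).
Mod 17: 15516 ≡ 12; by Fermat, exponent reduces to 98 mod 16 = 2; 12^2 ≡ 8 (mod 17).
Combine by CRT: x ≡ 4 (mod 31), x ≡ 25 (mod 71), x ≡ 8 (mod 17) ⇒ x ≡ 31407 (mod 37417).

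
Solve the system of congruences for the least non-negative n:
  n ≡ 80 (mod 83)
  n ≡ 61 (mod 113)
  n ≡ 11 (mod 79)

The moduli are pairwise coprime; M = 83·113·79 = 740941.
M/83 = 8927; 8927 ≡ 46 (mod 83); 46·74 ≡ 1, so inverse 74.
M/113 = 6557; 6557 ≡ 3 (mod 113); 3·38 ≡ 1, so inverse 38.
M/79 = 9379; 9379 ≡ 57 (mod 79); 57·61 ≡ 1, so inverse 61.
n ≡ 80·8927·74 + 61·6557·38 + 11·9379·61 = 74340275.
74340275 mod 740941 = 246175.

246175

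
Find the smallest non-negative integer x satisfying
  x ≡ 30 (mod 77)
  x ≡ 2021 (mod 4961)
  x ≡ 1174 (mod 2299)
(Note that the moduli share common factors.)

gcd(77, 4961) = 11 and 11 | (2021 − 30), so the pair is consistent; merging gives x ≡ 26826 (mod 34727), where 34727 = lcm(77, 4961).
gcd(34727, 2299) = 121 and 121 | (1174 − 26826), so the pair is consistent; merging gives x ≡ 304642 (mod 659813), where 659813 = lcm(34727, 2299).
The solution is unique modulo lcm(77, 4961, 2299) = 659813.

304642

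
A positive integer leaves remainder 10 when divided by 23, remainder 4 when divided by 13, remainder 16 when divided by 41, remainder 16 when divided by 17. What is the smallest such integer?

The moduli are pairwise coprime; M = 23·13·41·17 = 208403.
M/23 = 9061; 9061 ≡ 22 (mod 23); 22·22 ≡ 1, so inverse 22.
M/13 = 16031; 16031 ≡ 2 (mod 13); 2·7 ≡ 1, so inverse 7.
M/41 = 5083; 5083 ≡ 40 (mod 41); 40·40 ≡ 1, so inverse 40.
M/17 = 12259; 12259 ≡ 2 (mod 17); 2·9 ≡ 1, so inverse 9.
n ≡ 10·9061·22 + 4·16031·7 + 16·5083·40 + 16·12259·9 = 7460704.
7460704 mod 208403 = 166599.

166599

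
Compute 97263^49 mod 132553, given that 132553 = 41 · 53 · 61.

32115

Mod 41: 97263 ≡ 11; by Fermat, exponent reduces to 49 mod 40 = 9; 11^9 ≡ 12 (mod 41).
Mod 53: 97263 ≡ 8; 8^49 ≡ 50 (mod 53).
Mod 61: 97263 ≡ 29; 29^49 ≡ 29 (mod 61).
Combine by CRT: x ≡ 12 (mod 41), x ≡ 50 (mod 53), x ≡ 29 (mod 61) ⇒ x ≡ 32115 (mod 132553).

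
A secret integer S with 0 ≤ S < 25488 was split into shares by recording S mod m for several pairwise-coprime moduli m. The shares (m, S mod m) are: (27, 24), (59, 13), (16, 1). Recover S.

From S ≡ 24 (mod 27) write S = 24 + 27t. Substituting into S ≡ 13 (mod 59) gives 27t ≡ 48 (mod 59), and since 27⁻¹ ≡ 35 (mod 59), t ≡ 28. Hence S ≡ 24 + 27·28 = 780 (mod 1593).
From S ≡ 780 (mod 1593) write S = 780 + 1593t. Substituting into S ≡ 1 (mod 16) gives 1593t ≡ 5 (mod 16), and since 9⁻¹ ≡ 9 (mod 16), t ≡ 13. Hence S ≡ 780 + 1593·13 = 21489 (mod 25488).

21489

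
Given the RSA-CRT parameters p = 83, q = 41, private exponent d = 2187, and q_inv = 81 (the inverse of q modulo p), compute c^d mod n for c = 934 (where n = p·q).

2100

d_p = d mod (p−1) = 2187 mod 82 = 55; d_q = d mod (q−1) = 27.
m₁ = c^(d_p) mod p: c ≡ 21 (mod 83), and 21^55 mod 83 = 25.
m₂ = c^(d_q) mod q: c ≡ 32 (mod 41), and 32^27 mod 41 = 9.
h = q_inv·(m₁ − m₂) mod p = 81·(25 − 9) mod 83 = 51.
m = m₂ + h·q = 9 + 51·41 = 2100.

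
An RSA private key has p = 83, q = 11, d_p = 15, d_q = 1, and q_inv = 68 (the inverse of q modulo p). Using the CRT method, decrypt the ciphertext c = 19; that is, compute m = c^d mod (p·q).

m₁ = c^(d_p) mod p: c ≡ 19 (mod 83), and 19^15 mod 83 = 76.
m₂ = c^(d_q) mod q: c ≡ 8 (mod 11), and 8^1 mod 11 = 8.
h = q_inv·(m₁ − m₂) mod p = 68·(76 − 8) mod 83 = 59.
m = m₂ + h·q = 8 + 59·11 = 657.

657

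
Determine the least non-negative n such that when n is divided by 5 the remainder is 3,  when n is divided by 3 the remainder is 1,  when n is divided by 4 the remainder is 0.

The moduli are pairwise coprime; M = 5·3·4 = 60.
M/5 = 12; 12 ≡ 2 (mod 5); 2·3 ≡ 1, so inverse 3.
M/3 = 20; 20 ≡ 2 (mod 3); 2·2 ≡ 1, so inverse 2.
M/4 = 15; 15 ≡ 3 (mod 4); 3·3 ≡ 1, so inverse 3.
n ≡ 3·12·3 + 1·20·2 + 0·15·3 = 148.
148 mod 60 = 28.

28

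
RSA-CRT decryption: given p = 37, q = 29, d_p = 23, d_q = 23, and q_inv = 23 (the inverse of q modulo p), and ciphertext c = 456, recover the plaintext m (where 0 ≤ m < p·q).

m₁ = c^(d_p) mod p: c ≡ 12 (mod 37), and 12^23 mod 37 = 7.
m₂ = c^(d_q) mod q: c ≡ 21 (mod 29), and 21^23 mod 29 = 15.
h = q_inv·(m₁ − m₂) mod p = 23·(7 − 15) mod 37 = 1.
m = m₂ + h·q = 15 + 1·29 = 44.

44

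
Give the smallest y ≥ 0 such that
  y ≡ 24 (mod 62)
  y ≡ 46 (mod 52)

gcd(62, 52) = 2 and 2 | (46 − 24), so the pair is consistent; merging gives y ≡ 1450 (mod 1612), where 1612 = lcm(62, 52).
The solution is unique modulo lcm(62, 52) = 1612.

1450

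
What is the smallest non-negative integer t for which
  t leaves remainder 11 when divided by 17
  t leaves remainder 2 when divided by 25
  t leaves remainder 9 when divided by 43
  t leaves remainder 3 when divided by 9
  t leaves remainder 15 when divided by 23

The moduli are pairwise coprime; N = 17·25·43·9·23 = 3782925.
N/17 = 222525; 222525 ≡ 12 (mod 17); 12·10 ≡ 1, so inverse 10.
N/25 = 151317; 151317 ≡ 17 (mod 25); 17·3 ≡ 1, so inverse 3.
N/43 = 87975; 87975 ≡ 40 (mod 43); 40·14 ≡ 1, so inverse 14.
N/9 = 420325; 420325 ≡ 7 (mod 9); 7·4 ≡ 1, so inverse 4.
N/23 = 164475; 164475 ≡ 2 (mod 23); 2·12 ≡ 1, so inverse 12.
t ≡ 11·222525·10 + 2·151317·3 + 9·87975·14 + 3·420325·4 + 15·164475·12 = 71119902.
71119902 mod 3782925 = 3027252.

3027252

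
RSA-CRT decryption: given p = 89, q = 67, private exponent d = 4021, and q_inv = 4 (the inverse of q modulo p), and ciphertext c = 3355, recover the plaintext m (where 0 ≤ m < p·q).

1996

d_p = d mod (p−1) = 4021 mod 88 = 61; d_q = d mod (q−1) = 61.
m₁ = c^(d_p) mod p: c ≡ 62 (mod 89), and 62^61 mod 89 = 38.
m₂ = c^(d_q) mod q: c ≡ 5 (mod 67), and 5^61 mod 67 = 53.
h = q_inv·(m₁ − m₂) mod p = 4·(38 − 53) mod 89 = 29.
m = m₂ + h·q = 53 + 29·67 = 1996.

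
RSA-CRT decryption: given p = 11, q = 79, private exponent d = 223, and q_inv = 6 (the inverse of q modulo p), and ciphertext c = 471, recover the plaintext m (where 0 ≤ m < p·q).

d_p = d mod (p−1) = 223 mod 10 = 3; d_q = d mod (q−1) = 67.
m₁ = c^(d_p) mod p: c ≡ 9 (mod 11), and 9^3 mod 11 = 3.
m₂ = c^(d_q) mod q: c ≡ 76 (mod 79), and 76^67 mod 79 = 49.
h = q_inv·(m₁ − m₂) mod p = 6·(3 − 49) mod 11 = 10.
m = m₂ + h·q = 49 + 10·79 = 839.

839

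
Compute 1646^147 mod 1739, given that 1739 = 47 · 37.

800

Mod 47: 1646 ≡ 1; by Fermat, exponent reduces to 147 mod 46 = 9; 1^9 ≡ 1 (mod 47).
Mod 37: 1646 ≡ 18; by Fermat, exponent reduces to 147 mod 36 = 3; 18^3 ≡ 23 (mod 37).
Combine by CRT: x ≡ 1 (mod 47), x ≡ 23 (mod 37) ⇒ x ≡ 800 (mod 1739).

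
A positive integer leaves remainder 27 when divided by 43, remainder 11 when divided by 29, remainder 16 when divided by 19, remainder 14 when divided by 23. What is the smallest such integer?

475263

From a ≡ 27 (mod 43) write a = 27 + 43t. Substituting into a ≡ 11 (mod 29) gives 43t ≡ 13 (mod 29), and since 14⁻¹ ≡ 27 (mod 29), t ≡ 3. Hence a ≡ 27 + 43·3 = 156 (mod 1247).
From a ≡ 156 (mod 1247) write a = 156 + 1247t. Substituting into a ≡ 16 (mod 19) gives 1247t ≡ 12 (mod 19), and since 12⁻¹ ≡ 8 (mod 19), t ≡ 1. Hence a ≡ 156 + 1247·1 = 1403 (mod 23693).
From a ≡ 1403 (mod 23693) write a = 1403 + 23693t. Substituting into a ≡ 14 (mod 23) gives 23693t ≡ 14 (mod 23), and since 3⁻¹ ≡ 8 (mod 23), t ≡ 20. Hence a ≡ 1403 + 23693·20 = 475263 (mod 544939).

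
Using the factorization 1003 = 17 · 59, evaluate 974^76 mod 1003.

548

Mod 17: 974 ≡ 5; by Fermat, exponent reduces to 76 mod 16 = 12; 5^12 ≡ 4 (mod 17).
Mod 59: 974 ≡ 30; by Fermat, exponent reduces to 76 mod 58 = 18; 30^18 ≡ 17 (mod 59).
Combine by CRT: x ≡ 4 (mod 17), x ≡ 17 (mod 59) ⇒ x ≡ 548 (mod 1003).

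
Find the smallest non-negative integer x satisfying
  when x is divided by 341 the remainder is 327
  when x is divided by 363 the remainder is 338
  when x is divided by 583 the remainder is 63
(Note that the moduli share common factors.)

534674

gcd(341, 363) = 11 and 11 | (338 − 327), so the pair is consistent; merging gives x ≡ 5783 (mod 11253), where 11253 = lcm(341, 363).
gcd(11253, 583) = 11 and 11 | (63 − 5783), so the pair is consistent; merging gives x ≡ 534674 (mod 596409), where 596409 = lcm(11253, 583).
The solution is unique modulo lcm(341, 363, 583) = 596409.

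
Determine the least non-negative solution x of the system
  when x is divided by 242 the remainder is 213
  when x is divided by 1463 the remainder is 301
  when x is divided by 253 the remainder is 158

535759

Combine the congruences pairwise.
gcd(242, 1463) = 11 and 11 | (301 − 213), so the pair is consistent; merging gives x ≡ 20783 (mod 32186), where 32186 = lcm(242, 1463).
gcd(32186, 253) = 11 and 11 | (158 − 20783), so the pair is consistent; merging gives x ≡ 535759 (mod 740278), where 740278 = lcm(32186, 253).
The solution is unique modulo lcm(242, 1463, 253) = 740278.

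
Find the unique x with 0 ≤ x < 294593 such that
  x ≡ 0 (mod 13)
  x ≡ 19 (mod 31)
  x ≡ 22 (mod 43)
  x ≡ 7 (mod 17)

130312

The moduli are pairwise coprime; N = 13·31·43·17 = 294593.
N/13 = 22661; 22661 ≡ 2 (mod 13); 2·7 ≡ 1, so inverse 7.
N/31 = 9503; 9503 ≡ 17 (mod 31); 17·11 ≡ 1, so inverse 11.
N/43 = 6851; 6851 ≡ 14 (mod 43); 14·40 ≡ 1, so inverse 40.
N/17 = 17329; 17329 ≡ 6 (mod 17); 6·3 ≡ 1, so inverse 3.
x ≡ 0·22661·7 + 19·9503·11 + 22·6851·40 + 7·17329·3 = 8378916.
8378916 mod 294593 = 130312.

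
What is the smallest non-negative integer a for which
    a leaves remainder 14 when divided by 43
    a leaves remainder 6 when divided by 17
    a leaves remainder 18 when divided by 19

1519

The moduli are pairwise coprime; N = 43·17·19 = 13889.
N/43 = 323; 323 ≡ 22 (mod 43); 22·2 ≡ 1, so inverse 2.
N/17 = 817; 817 ≡ 1 (mod 17), inverse 1.
N/19 = 731; 731 ≡ 9 (mod 19); 9·17 ≡ 1, so inverse 17.
a ≡ 14·323·2 + 6·817·1 + 18·731·17 = 237632.
237632 mod 13889 = 1519.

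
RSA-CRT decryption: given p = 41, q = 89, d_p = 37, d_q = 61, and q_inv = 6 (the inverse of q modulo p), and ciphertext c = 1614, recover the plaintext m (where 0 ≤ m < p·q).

m₁ = c^(d_p) mod p: c ≡ 15 (mod 41), and 15^37 mod 41 = 19.
m₂ = c^(d_q) mod q: c ≡ 12 (mod 89), and 12^61 mod 89 = 77.
h = q_inv·(m₁ − m₂) mod p = 6·(19 − 77) mod 41 = 21.
m = m₂ + h·q = 77 + 21·89 = 1946.

1946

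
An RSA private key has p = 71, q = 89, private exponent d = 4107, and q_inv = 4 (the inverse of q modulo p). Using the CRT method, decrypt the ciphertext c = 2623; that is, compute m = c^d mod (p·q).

4699

d_p = d mod (p−1) = 4107 mod 70 = 47; d_q = d mod (q−1) = 59.
m₁ = c^(d_p) mod p: c ≡ 67 (mod 71), and 67^47 mod 71 = 13.
m₂ = c^(d_q) mod q: c ≡ 42 (mod 89), and 42^59 mod 89 = 71.
h = q_inv·(m₁ − m₂) mod p = 4·(13 − 71) mod 71 = 52.
m = m₂ + h·q = 71 + 52·89 = 4699.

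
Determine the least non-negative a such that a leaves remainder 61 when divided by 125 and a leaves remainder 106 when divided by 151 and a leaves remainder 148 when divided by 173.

87686

The moduli are pairwise coprime; N = 125·151·173 = 3265375.
N/125 = 26123; 26123 ≡ 123 (mod 125); 123·62 ≡ 1, so inverse 62.
N/151 = 21625; 21625 ≡ 32 (mod 151); 32·118 ≡ 1, so inverse 118.
N/173 = 18875; 18875 ≡ 18 (mod 173); 18·125 ≡ 1, so inverse 125.
a ≡ 61·26123·62 + 106·21625·118 + 148·18875·125 = 718470186.
718470186 mod 3265375 = 87686.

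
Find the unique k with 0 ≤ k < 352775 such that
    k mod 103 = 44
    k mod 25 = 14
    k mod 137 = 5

96864

The moduli are pairwise coprime; N = 103·25·137 = 352775.
N/103 = 3425; 3425 ≡ 26 (mod 103); 26·4 ≡ 1, so inverse 4.
N/25 = 14111; 14111 ≡ 11 (mod 25); 11·16 ≡ 1, so inverse 16.
N/137 = 2575; 2575 ≡ 109 (mod 137); 109·44 ≡ 1, so inverse 44.
k ≡ 44·3425·4 + 14·14111·16 + 5·2575·44 = 4330164.
4330164 mod 352775 = 96864.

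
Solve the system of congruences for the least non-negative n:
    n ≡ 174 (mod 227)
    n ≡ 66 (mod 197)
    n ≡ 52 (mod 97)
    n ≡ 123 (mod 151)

317450594

From n ≡ 174 (mod 227) write n = 174 + 227t. Substituting into n ≡ 66 (mod 197) gives 227t ≡ 89 (mod 197), and since 30⁻¹ ≡ 46 (mod 197), t ≡ 154. Hence n ≡ 174 + 227·154 = 35132 (mod 44719).
From n ≡ 35132 (mod 44719) write n = 35132 + 44719t. Substituting into n ≡ 52 (mod 97) gives 44719t ≡ 34 (mod 97), and since 2⁻¹ ≡ 49 (mod 97), t ≡ 17. Hence n ≡ 35132 + 44719·17 = 795355 (mod 4337743).
From n ≡ 795355 (mod 4337743) write n = 795355 + 4337743t. Substituting into n ≡ 123 (mod 151) gives 4337743t ≡ 85 (mod 151), and since 117⁻¹ ≡ 111 (mod 151), t ≡ 73. Hence n ≡ 795355 + 4337743·73 = 317450594 (mod 654999193).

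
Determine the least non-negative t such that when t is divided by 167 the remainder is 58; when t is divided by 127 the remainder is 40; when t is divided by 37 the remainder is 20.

The moduli are pairwise coprime; N = 167·127·37 = 784733.
N/167 = 4699; 4699 ≡ 23 (mod 167); 23·138 ≡ 1, so inverse 138.
N/127 = 6179; 6179 ≡ 83 (mod 127); 83·101 ≡ 1, so inverse 101.
N/37 = 21209; 21209 ≡ 8 (mod 37); 8·14 ≡ 1, so inverse 14.
t ≡ 58·4699·138 + 40·6179·101 + 20·21209·14 = 68512476.
68512476 mod 784733 = 240705.

240705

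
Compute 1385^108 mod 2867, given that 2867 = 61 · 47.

Mod 61: 1385 ≡ 43; by Fermat, exponent reduces to 108 mod 60 = 48; 43^48 ≡ 20 (mod 61).
Mod 47: 1385 ≡ 22; by Fermat, exponent reduces to 108 mod 46 = 16; 22^16 ≡ 7 (mod 47).
Combine by CRT: x ≡ 20 (mod 61), x ≡ 7 (mod 47) ⇒ x ≡ 2216 (mod 2867).

2216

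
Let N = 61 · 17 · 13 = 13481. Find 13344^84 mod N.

Mod 61: 13344 ≡ 46; by Fermat, exponent reduces to 84 mod 60 = 24; 46^24 ≡ 9 (mod 61).
Mod 17: 13344 ≡ 16; by Fermat, exponent reduces to 84 mod 16 = 4; 16^4 ≡ 1 (mod 17).
Mod 13: 13344 ≡ 6; since 12 | 84, by Fermat 6^84 ≡ 1 (mod 13).
Combine by CRT: x ≡ 9 (mod 61), x ≡ 1 (mod 17), x ≡ 1 (mod 13) ⇒ x ≡ 12819 (mod 13481).

12819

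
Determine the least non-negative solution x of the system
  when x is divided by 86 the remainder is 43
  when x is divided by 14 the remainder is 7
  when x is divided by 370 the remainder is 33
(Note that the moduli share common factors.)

82173

Combine the congruences pairwise.
gcd(86, 14) = 2 and 2 | (7 − 43), so the pair is consistent; merging gives x ≡ 301 (mod 602), where 602 = lcm(86, 14).
gcd(602, 370) = 2 and 2 | (33 − 301), so the pair is consistent; merging gives x ≡ 82173 (mod 111370), where 111370 = lcm(602, 370).
The solution is unique modulo lcm(86, 14, 370) = 111370.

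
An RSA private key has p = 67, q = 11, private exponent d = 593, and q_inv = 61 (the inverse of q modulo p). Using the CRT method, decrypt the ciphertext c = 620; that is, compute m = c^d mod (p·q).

d_p = d mod (p−1) = 593 mod 66 = 65; d_q = d mod (q−1) = 3.
m₁ = c^(d_p) mod p: c ≡ 17 (mod 67), and 17^65 mod 67 = 4.
m₂ = c^(d_q) mod q: c ≡ 4 (mod 11), and 4^3 mod 11 = 9.
h = q_inv·(m₁ − m₂) mod p = 61·(4 − 9) mod 67 = 30.
m = m₂ + h·q = 9 + 30·11 = 339.

339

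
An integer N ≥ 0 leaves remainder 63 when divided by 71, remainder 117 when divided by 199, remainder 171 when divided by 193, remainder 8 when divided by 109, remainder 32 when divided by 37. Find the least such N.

6396610944

The moduli are pairwise coprime; M = 71·199·193·109·37 = 10997575601.
M/71 = 154895431; 154895431 ≡ 56 (mod 71); 56·52 ≡ 1, so inverse 52.
M/199 = 55264199; 55264199 ≡ 108 (mod 199); 108·164 ≡ 1, so inverse 164.
M/193 = 56982257; 56982257 ≡ 165 (mod 193); 165·62 ≡ 1, so inverse 62.
M/109 = 100895189; 100895189 ≡ 102 (mod 109); 102·31 ≡ 1, so inverse 31.
M/37 = 297231773; 297231773 ≡ 6 (mod 37); 6·31 ≡ 1, so inverse 31.
N ≡ 63·154895431·52 + 117·55264199·164 + 171·56982257·62 + 8·100895189·31 + 32·297231773·31 = 2491848696770.
2491848696770 mod 10997575601 = 6396610944.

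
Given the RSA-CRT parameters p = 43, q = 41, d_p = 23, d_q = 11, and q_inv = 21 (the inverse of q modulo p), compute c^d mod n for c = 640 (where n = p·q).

m₁ = c^(d_p) mod p: c ≡ 38 (mod 43), and 38^23 mod 43 = 25.
m₂ = c^(d_q) mod q: c ≡ 25 (mod 41), and 25^11 mod 41 = 25.
h = q_inv·(m₁ − m₂) mod p = 21·(25 − 25) mod 43 = 0.
m = m₂ + h·q = 25 + 0·41 = 25.

25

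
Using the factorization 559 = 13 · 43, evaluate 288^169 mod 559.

288

Mod 13: 288 ≡ 2; by Fermat, exponent reduces to 169 mod 12 = 1; 2^1 ≡ 2 (mod 13).
Mod 43: 288 ≡ 30; by Fermat, exponent reduces to 169 mod 42 = 1; 30^1 ≡ 30 (mod 43).
Combine by CRT: x ≡ 2 (mod 13), x ≡ 30 (mod 43) ⇒ x ≡ 288 (mod 559).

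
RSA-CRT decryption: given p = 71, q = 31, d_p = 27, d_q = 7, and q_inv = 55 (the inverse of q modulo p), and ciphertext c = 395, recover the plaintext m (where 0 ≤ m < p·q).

1145

m₁ = c^(d_p) mod p: c ≡ 40 (mod 71), and 40^27 mod 71 = 9.
m₂ = c^(d_q) mod q: c ≡ 23 (mod 31), and 23^7 mod 31 = 29.
h = q_inv·(m₁ − m₂) mod p = 55·(9 − 29) mod 71 = 36.
m = m₂ + h·q = 29 + 36·31 = 1145.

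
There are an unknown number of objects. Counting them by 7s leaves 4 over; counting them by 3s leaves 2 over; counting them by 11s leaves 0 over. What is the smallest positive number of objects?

11

The moduli are pairwise coprime; M = 7·3·11 = 231.
M/7 = 33; 33 ≡ 5 (mod 7); 5·3 ≡ 1, so inverse 3.
M/3 = 77; 77 ≡ 2 (mod 3); 2·2 ≡ 1, so inverse 2.
M/11 = 21; 21 ≡ 10 (mod 11); 10·10 ≡ 1, so inverse 10.
N ≡ 4·33·3 + 2·77·2 + 0·21·10 = 704.
704 mod 231 = 11.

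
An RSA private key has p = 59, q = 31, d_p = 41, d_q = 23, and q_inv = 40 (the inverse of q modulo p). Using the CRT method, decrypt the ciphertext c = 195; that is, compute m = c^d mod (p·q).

1640

m₁ = c^(d_p) mod p: c ≡ 18 (mod 59), and 18^41 mod 59 = 47.
m₂ = c^(d_q) mod q: c ≡ 9 (mod 31), and 9^23 mod 31 = 28.
h = q_inv·(m₁ − m₂) mod p = 40·(47 − 28) mod 59 = 52.
m = m₂ + h·q = 28 + 52·31 = 1640.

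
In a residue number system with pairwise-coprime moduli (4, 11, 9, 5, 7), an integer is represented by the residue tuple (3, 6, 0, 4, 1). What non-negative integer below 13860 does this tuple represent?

1359

The moduli are pairwise coprime; N = 4·11·9·5·7 = 13860.
N/4 = 3465; 3465 ≡ 1 (mod 4), inverse 1.
N/11 = 1260; 1260 ≡ 6 (mod 11); 6·2 ≡ 1, so inverse 2.
N/9 = 1540; 1540 ≡ 1 (mod 9), inverse 1.
N/5 = 2772; 2772 ≡ 2 (mod 5); 2·3 ≡ 1, so inverse 3.
N/7 = 1980; 1980 ≡ 6 (mod 7); 6·6 ≡ 1, so inverse 6.
x ≡ 3·3465·1 + 6·1260·2 + 0·1540·1 + 4·2772·3 + 1·1980·6 = 70659.
70659 mod 13860 = 1359.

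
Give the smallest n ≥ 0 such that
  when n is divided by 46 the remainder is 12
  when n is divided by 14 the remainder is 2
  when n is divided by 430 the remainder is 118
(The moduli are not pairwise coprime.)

gcd(46, 14) = 2 and 2 | (2 − 12), so the pair is consistent; merging gives n ≡ 58 (mod 322), where 322 = lcm(46, 14).
gcd(322, 430) = 2 and 2 | (118 − 58), so the pair is consistent; merging gives n ≡ 30648 (mod 69230), where 69230 = lcm(322, 430).
The solution is unique modulo lcm(46, 14, 430) = 69230.

30648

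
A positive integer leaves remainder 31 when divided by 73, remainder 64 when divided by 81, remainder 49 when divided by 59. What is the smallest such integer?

From a ≡ 31 (mod 73) write a = 31 + 73t. Substituting into a ≡ 64 (mod 81) gives 73t ≡ 33 (mod 81), and since 73⁻¹ ≡ 10 (mod 81), t ≡ 6. Hence a ≡ 31 + 73·6 = 469 (mod 5913).
From a ≡ 469 (mod 5913) write a = 469 + 5913t. Substituting into a ≡ 49 (mod 59) gives 5913t ≡ 52 (mod 59), and since 13⁻¹ ≡ 50 (mod 59), t ≡ 4. Hence a ≡ 469 + 5913·4 = 24121 (mod 348867).

24121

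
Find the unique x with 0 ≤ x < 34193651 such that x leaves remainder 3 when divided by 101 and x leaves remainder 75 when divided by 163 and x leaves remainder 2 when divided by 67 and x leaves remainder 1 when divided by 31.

24787322

From x ≡ 3 (mod 101) write x = 3 + 101t. Substituting into x ≡ 75 (mod 163) gives 101t ≡ 72 (mod 163), and since 101⁻¹ ≡ 92 (mod 163), t ≡ 104. Hence x ≡ 3 + 101·104 = 10507 (mod 16463).
From x ≡ 10507 (mod 16463) write x = 10507 + 16463t. Substituting into x ≡ 2 (mod 67) gives 16463t ≡ 14 (mod 67), and since 48⁻¹ ≡ 7 (mod 67), t ≡ 31. Hence x ≡ 10507 + 16463·31 = 520860 (mod 1103021).
From x ≡ 520860 (mod 1103021) write x = 520860 + 1103021t. Substituting into x ≡ 1 (mod 31) gives 1103021t ≡ 3 (mod 31), and since 10⁻¹ ≡ 28 (mod 31), t ≡ 22. Hence x ≡ 520860 + 1103021·22 = 24787322 (mod 34193651).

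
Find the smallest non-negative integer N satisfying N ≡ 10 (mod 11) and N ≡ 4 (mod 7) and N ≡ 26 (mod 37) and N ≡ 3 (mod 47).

76801

Combine the congruences pairwise.
From N ≡ 10 (mod 11) write N = 10 + 11t. Substituting into N ≡ 4 (mod 7) gives 11t ≡ 1 (mod 7), and since 4⁻¹ ≡ 2 (mod 7), t ≡ 2. Hence N ≡ 10 + 11·2 = 32 (mod 77).
From N ≡ 32 (mod 77) write N = 32 + 77t. Substituting into N ≡ 26 (mod 37) gives 77t ≡ 31 (mod 37), and since 3⁻¹ ≡ 25 (mod 37), t ≡ 35. Hence N ≡ 32 + 77·35 = 2727 (mod 2849).
From N ≡ 2727 (mod 2849) write N = 2727 + 2849t. Substituting into N ≡ 3 (mod 47) gives 2849t ≡ 2 (mod 47), and since 29⁻¹ ≡ 13 (mod 47), t ≡ 26. Hence N ≡ 2727 + 2849·26 = 76801 (mod 133903).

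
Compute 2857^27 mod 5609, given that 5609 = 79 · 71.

Mod 79: 2857 ≡ 13; 13^27 ≡ 62 (mod 79).
Mod 71: 2857 ≡ 17; 17^27 ≡ 66 (mod 71).
Combine by CRT: x ≡ 62 (mod 79), x ≡ 66 (mod 71) ⇒ x ≡ 2906 (mod 5609).

2906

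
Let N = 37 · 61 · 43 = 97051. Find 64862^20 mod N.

23681

Mod 37: 64862 ≡ 1; 1^20 ≡ 1 (mod 37).
Mod 61: 64862 ≡ 19; 19^20 ≡ 13 (mod 61).
Mod 43: 64862 ≡ 18; 18^20 ≡ 31 (mod 43).
Combine by CRT: x ≡ 1 (mod 37), x ≡ 13 (mod 61), x ≡ 31 (mod 43) ⇒ x ≡ 23681 (mod 97051).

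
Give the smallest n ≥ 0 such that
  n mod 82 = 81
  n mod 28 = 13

Combine the congruences pairwise.
gcd(82, 28) = 2 and 2 | (13 − 81), so the pair is consistent; merging gives n ≡ 573 (mod 1148), where 1148 = lcm(82, 28).
The solution is unique modulo lcm(82, 28) = 1148.

573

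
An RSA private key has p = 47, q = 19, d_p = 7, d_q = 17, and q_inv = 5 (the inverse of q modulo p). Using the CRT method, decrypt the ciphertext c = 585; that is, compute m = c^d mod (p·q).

m₁ = c^(d_p) mod p: c ≡ 21 (mod 47), and 21^7 mod 47 = 37.
m₂ = c^(d_q) mod q: c ≡ 15 (mod 19), and 15^17 mod 19 = 14.
h = q_inv·(m₁ − m₂) mod p = 5·(37 − 14) mod 47 = 21.
m = m₂ + h·q = 14 + 21·19 = 413.

413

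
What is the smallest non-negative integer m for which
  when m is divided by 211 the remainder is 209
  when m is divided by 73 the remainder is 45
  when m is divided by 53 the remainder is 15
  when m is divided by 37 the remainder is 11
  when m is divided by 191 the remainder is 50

From m ≡ 209 (mod 211) write m = 209 + 211t. Substituting into m ≡ 45 (mod 73) gives 211t ≡ 55 (mod 73), and since 65⁻¹ ≡ 9 (mod 73), t ≡ 57. Hence m ≡ 209 + 211·57 = 12236 (mod 15403).
From m ≡ 12236 (mod 15403) write m = 12236 + 15403t. Substituting into m ≡ 15 (mod 53) gives 15403t ≡ 22 (mod 53), and since 33⁻¹ ≡ 45 (mod 53), t ≡ 36. Hence m ≡ 12236 + 15403·36 = 566744 (mod 816359).
From m ≡ 566744 (mod 816359) write m = 566744 + 816359t. Substituting into m ≡ 11 (mod 37) gives 816359t ≡ 33 (mod 37), and since 28⁻¹ ≡ 4 (mod 37), t ≡ 21. Hence m ≡ 566744 + 816359·21 = 17710283 (mod 30205283).
From m ≡ 17710283 (mod 30205283) write m = 17710283 + 30205283t. Substituting into m ≡ 50 (mod 191) gives 30205283t ≡ 51 (mod 191), and since 161⁻¹ ≡ 70 (mod 191), t ≡ 132. Hence m ≡ 17710283 + 30205283·132 = 4004807639 (mod 5769209053).

4004807639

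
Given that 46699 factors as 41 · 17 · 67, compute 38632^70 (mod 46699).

Mod 41: 38632 ≡ 10; by Fermat, exponent reduces to 70 mod 40 = 30; 10^30 ≡ 1 (mod 41).
Mod 17: 38632 ≡ 8; by Fermat, exponent reduces to 70 mod 16 = 6; 8^6 ≡ 4 (mod 17).
Mod 67: 38632 ≡ 40; by Fermat, exponent reduces to 70 mod 66 = 4; 40^4 ≡ 64 (mod 67).
Combine by CRT: x ≡ 1 (mod 41), x ≡ 4 (mod 17), x ≡ 64 (mod 67) ⇒ x ≡ 38254 (mod 46699).

38254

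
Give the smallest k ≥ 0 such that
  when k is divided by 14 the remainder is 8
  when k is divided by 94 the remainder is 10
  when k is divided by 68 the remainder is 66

gcd(14, 94) = 2 and 2 | (10 − 8), so the pair is consistent; merging gives k ≡ 386 (mod 658), where 658 = lcm(14, 94).
gcd(658, 68) = 2 and 2 | (66 − 386), so the pair is consistent; merging gives k ≡ 20126 (mod 22372), where 22372 = lcm(658, 68).
The solution is unique modulo lcm(14, 94, 68) = 22372.

20126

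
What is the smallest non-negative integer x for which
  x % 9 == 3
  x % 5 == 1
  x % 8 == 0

From x ≡ 3 (mod 9) write x = 3 + 9t. Substituting into x ≡ 1 (mod 5) gives 9t ≡ 3 (mod 5), and since 4⁻¹ ≡ 4 (mod 5), t ≡ 2. Hence x ≡ 3 + 9·2 = 21 (mod 45).
From x ≡ 21 (mod 45) write x = 21 + 45t. Substituting into x ≡ 0 (mod 8) gives 45t ≡ 3 (mod 8), and since 5⁻¹ ≡ 5 (mod 8), t ≡ 7. Hence x ≡ 21 + 45·7 = 336 (mod 360).

336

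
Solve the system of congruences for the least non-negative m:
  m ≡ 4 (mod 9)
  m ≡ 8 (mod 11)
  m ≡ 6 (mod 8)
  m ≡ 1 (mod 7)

The moduli are pairwise coprime; N = 9·11·8·7 = 5544.
N/9 = 616; 616 ≡ 4 (mod 9); 4·7 ≡ 1, so inverse 7.
N/11 = 504; 504 ≡ 9 (mod 11); 9·5 ≡ 1, so inverse 5.
N/8 = 693; 693 ≡ 5 (mod 8); 5·5 ≡ 1, so inverse 5.
N/7 = 792; 792 ≡ 1 (mod 7), inverse 1.
m ≡ 4·616·7 + 8·504·5 + 6·693·5 + 1·792·1 = 58990.
58990 mod 5544 = 3550.

3550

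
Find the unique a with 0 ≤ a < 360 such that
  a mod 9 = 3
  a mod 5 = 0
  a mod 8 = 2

210

The moduli are pairwise coprime; N = 9·5·8 = 360.
N/9 = 40; 40 ≡ 4 (mod 9); 4·7 ≡ 1, so inverse 7.
N/5 = 72; 72 ≡ 2 (mod 5); 2·3 ≡ 1, so inverse 3.
N/8 = 45; 45 ≡ 5 (mod 8); 5·5 ≡ 1, so inverse 5.
a ≡ 3·40·7 + 0·72·3 + 2·45·5 = 1290.
1290 mod 360 = 210.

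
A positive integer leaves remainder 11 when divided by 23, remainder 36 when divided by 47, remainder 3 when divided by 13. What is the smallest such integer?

11833

The moduli are pairwise coprime; N = 23·47·13 = 14053.
N/23 = 611; 611 ≡ 13 (mod 23); 13·16 ≡ 1, so inverse 16.
N/47 = 299; 299 ≡ 17 (mod 47); 17·36 ≡ 1, so inverse 36.
N/13 = 1081; 1081 ≡ 2 (mod 13); 2·7 ≡ 1, so inverse 7.
m ≡ 11·611·16 + 36·299·36 + 3·1081·7 = 517741.
517741 mod 14053 = 11833.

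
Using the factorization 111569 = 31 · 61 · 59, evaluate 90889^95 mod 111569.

46908

Mod 31: 90889 ≡ 28; by Fermat, exponent reduces to 95 mod 30 = 5; 28^5 ≡ 5 (mod 31).
Mod 61: 90889 ≡ 60; by Fermat, exponent reduces to 95 mod 60 = 35; 60^35 ≡ 60 (mod 61).
Mod 59: 90889 ≡ 29; by Fermat, exponent reduces to 95 mod 58 = 37; 29^37 ≡ 3 (mod 59).
Combine by CRT: x ≡ 5 (mod 31), x ≡ 60 (mod 61), x ≡ 3 (mod 59) ⇒ x ≡ 46908 (mod 111569).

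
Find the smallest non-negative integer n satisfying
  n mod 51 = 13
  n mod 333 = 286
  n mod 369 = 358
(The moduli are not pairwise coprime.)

gcd(51, 333) = 3 and 3 | (286 − 13), so the pair is consistent; merging gives n ≡ 1951 (mod 5661), where 5661 = lcm(51, 333).
gcd(5661, 369) = 9 and 9 | (358 − 1951), so the pair is consistent; merging gives n ≡ 13273 (mod 232101), where 232101 = lcm(5661, 369).
The solution is unique modulo lcm(51, 333, 369) = 232101.

13273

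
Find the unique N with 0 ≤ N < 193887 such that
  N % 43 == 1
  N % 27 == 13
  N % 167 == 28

31090

The moduli are pairwise coprime; M = 43·27·167 = 193887.
M/43 = 4509; 4509 ≡ 37 (mod 43); 37·7 ≡ 1, so inverse 7.
M/27 = 7181; 7181 ≡ 26 (mod 27); 26·26 ≡ 1, so inverse 26.
M/167 = 1161; 1161 ≡ 159 (mod 167); 159·146 ≡ 1, so inverse 146.
N ≡ 1·4509·7 + 13·7181·26 + 28·1161·146 = 7204909.
7204909 mod 193887 = 31090.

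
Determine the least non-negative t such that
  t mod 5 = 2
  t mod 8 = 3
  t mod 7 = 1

The moduli are pairwise coprime; N = 5·8·7 = 280.
N/5 = 56; 56 ≡ 1 (mod 5), inverse 1.
N/8 = 35; 35 ≡ 3 (mod 8); 3·3 ≡ 1, so inverse 3.
N/7 = 40; 40 ≡ 5 (mod 7); 5·3 ≡ 1, so inverse 3.
t ≡ 2·56·1 + 3·35·3 + 1·40·3 = 547.
547 mod 280 = 267.

267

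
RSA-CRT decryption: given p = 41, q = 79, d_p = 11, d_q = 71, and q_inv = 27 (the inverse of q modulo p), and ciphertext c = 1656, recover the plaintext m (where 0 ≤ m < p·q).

m₁ = c^(d_p) mod p: c ≡ 16 (mod 41), and 16^11 mod 41 = 16.
m₂ = c^(d_q) mod q: c ≡ 76 (mod 79), and 76^71 mod 79 = 19.
h = q_inv·(m₁ − m₂) mod p = 27·(16 − 19) mod 41 = 1.
m = m₂ + h·q = 19 + 1·79 = 98.

98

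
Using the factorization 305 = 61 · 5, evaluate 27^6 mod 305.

34

Mod 61: 27 ≡ 27; 27^6 ≡ 34 (mod 61).
Mod 5: 27 ≡ 2; by Fermat, exponent reduces to 6 mod 4 = 2; 2^2 ≡ 4 (mod 5).
Combine by CRT: x ≡ 34 (mod 61), x ≡ 4 (mod 5) ⇒ x ≡ 34 (mod 305).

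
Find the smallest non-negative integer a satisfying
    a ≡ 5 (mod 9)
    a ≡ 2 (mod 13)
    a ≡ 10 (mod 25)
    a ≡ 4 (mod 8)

860

The moduli are pairwise coprime; N = 9·13·25·8 = 23400.
N/9 = 2600; 2600 ≡ 8 (mod 9); 8·8 ≡ 1, so inverse 8.
N/13 = 1800; 1800 ≡ 6 (mod 13); 6·11 ≡ 1, so inverse 11.
N/25 = 936; 936 ≡ 11 (mod 25); 11·16 ≡ 1, so inverse 16.
N/8 = 2925; 2925 ≡ 5 (mod 8); 5·5 ≡ 1, so inverse 5.
a ≡ 5·2600·8 + 2·1800·11 + 10·936·16 + 4·2925·5 = 351860.
351860 mod 23400 = 860.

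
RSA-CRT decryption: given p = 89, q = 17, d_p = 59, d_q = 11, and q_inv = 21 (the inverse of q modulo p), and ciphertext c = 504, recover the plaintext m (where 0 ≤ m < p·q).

m₁ = c^(d_p) mod p: c ≡ 59 (mod 89), and 59^59 mod 89 = 46.
m₂ = c^(d_q) mod q: c ≡ 11 (mod 17), and 11^11 mod 17 = 12.
h = q_inv·(m₁ − m₂) mod p = 21·(46 − 12) mod 89 = 2.
m = m₂ + h·q = 12 + 2·17 = 46.

46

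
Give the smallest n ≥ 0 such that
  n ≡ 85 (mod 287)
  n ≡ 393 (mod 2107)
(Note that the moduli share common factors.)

67817

gcd(287, 2107) = 7 and 7 | (393 − 85), so the pair is consistent; merging gives n ≡ 67817 (mod 86387), where 86387 = lcm(287, 2107).
The solution is unique modulo lcm(287, 2107) = 86387.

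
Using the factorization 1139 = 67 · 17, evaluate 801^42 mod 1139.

752

Mod 67: 801 ≡ 64; 64^42 ≡ 15 (mod 67).
Mod 17: 801 ≡ 2; by Fermat, exponent reduces to 42 mod 16 = 10; 2^10 ≡ 4 (mod 17).
Combine by CRT: x ≡ 15 (mod 67), x ≡ 4 (mod 17) ⇒ x ≡ 752 (mod 1139).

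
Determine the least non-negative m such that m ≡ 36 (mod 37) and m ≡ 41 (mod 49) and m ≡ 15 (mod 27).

The moduli are pairwise coprime; N = 37·49·27 = 48951.
N/37 = 1323; 1323 ≡ 28 (mod 37); 28·4 ≡ 1, so inverse 4.
N/49 = 999; 999 ≡ 19 (mod 49); 19·31 ≡ 1, so inverse 31.
N/27 = 1813; 1813 ≡ 4 (mod 27); 4·7 ≡ 1, so inverse 7.
m ≡ 36·1323·4 + 41·999·31 + 15·1813·7 = 1650606.
1650606 mod 48951 = 35223.

35223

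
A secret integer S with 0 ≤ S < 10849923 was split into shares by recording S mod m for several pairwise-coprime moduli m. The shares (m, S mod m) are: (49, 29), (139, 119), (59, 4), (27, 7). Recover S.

The moduli are pairwise coprime; N = 49·139·59·27 = 10849923.
N/49 = 221427; 221427 ≡ 45 (mod 49); 45·12 ≡ 1, so inverse 12.
N/139 = 78057; 78057 ≡ 78 (mod 139); 78·41 ≡ 1, so inverse 41.
N/59 = 183897; 183897 ≡ 53 (mod 59); 53·49 ≡ 1, so inverse 49.
N/27 = 401849; 401849 ≡ 8 (mod 27); 8·17 ≡ 1, so inverse 17.
S ≡ 29·221427·12 + 119·78057·41 + 4·183897·49 + 7·401849·17 = 541760542.
541760542 mod 10849923 = 10114315.

10114315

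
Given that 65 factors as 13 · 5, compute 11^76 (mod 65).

Mod 13: 11 ≡ 11; by Fermat, exponent reduces to 76 mod 12 = 4; 11^4 ≡ 3 (mod 13).
Mod 5: 11 ≡ 1; since 4 | 76, by Fermat 1^76 ≡ 1 (mod 5).
Combine by CRT: x ≡ 3 (mod 13), x ≡ 1 (mod 5) ⇒ x ≡ 16 (mod 65).

16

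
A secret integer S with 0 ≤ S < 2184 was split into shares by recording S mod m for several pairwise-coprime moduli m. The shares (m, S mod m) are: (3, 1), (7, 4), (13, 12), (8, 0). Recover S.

The moduli are pairwise coprime; N = 3·7·13·8 = 2184.
N/3 = 728; 728 ≡ 2 (mod 3); 2·2 ≡ 1, so inverse 2.
N/7 = 312; 312 ≡ 4 (mod 7); 4·2 ≡ 1, so inverse 2.
N/13 = 168; 168 ≡ 12 (mod 13); 12·12 ≡ 1, so inverse 12.
N/8 = 273; 273 ≡ 1 (mod 8), inverse 1.
S ≡ 1·728·2 + 4·312·2 + 12·168·12 + 0·273·1 = 28144.
28144 mod 2184 = 1936.

1936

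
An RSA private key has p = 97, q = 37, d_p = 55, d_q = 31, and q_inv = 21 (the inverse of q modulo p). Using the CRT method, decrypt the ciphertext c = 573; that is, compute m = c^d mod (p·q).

2817

m₁ = c^(d_p) mod p: c ≡ 88 (mod 97), and 88^55 mod 97 = 4.
m₂ = c^(d_q) mod q: c ≡ 18 (mod 37), and 18^31 mod 37 = 5.
h = q_inv·(m₁ − m₂) mod p = 21·(4 − 5) mod 97 = 76.
m = m₂ + h·q = 5 + 76·37 = 2817.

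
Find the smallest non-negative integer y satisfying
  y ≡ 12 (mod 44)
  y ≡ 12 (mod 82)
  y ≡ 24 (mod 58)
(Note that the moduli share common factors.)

3620

Combine the congruences pairwise.
gcd(44, 82) = 2 and 2 | (12 − 12), so the pair is consistent; merging gives y ≡ 12 (mod 1804), where 1804 = lcm(44, 82).
gcd(1804, 58) = 2 and 2 | (24 − 12), so the pair is consistent; merging gives y ≡ 3620 (mod 52316), where 52316 = lcm(1804, 58).
The solution is unique modulo lcm(44, 82, 58) = 52316.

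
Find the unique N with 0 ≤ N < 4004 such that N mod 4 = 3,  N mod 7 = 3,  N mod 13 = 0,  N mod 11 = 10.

The moduli are pairwise coprime; M = 4·7·13·11 = 4004.
M/4 = 1001; 1001 ≡ 1 (mod 4), inverse 1.
M/7 = 572; 572 ≡ 5 (mod 7); 5·3 ≡ 1, so inverse 3.
M/13 = 308; 308 ≡ 9 (mod 13); 9·3 ≡ 1, so inverse 3.
M/11 = 364; 364 ≡ 1 (mod 11), inverse 1.
N ≡ 3·1001·1 + 3·572·3 + 0·308·3 + 10·364·1 = 11791.
11791 mod 4004 = 3783.

3783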